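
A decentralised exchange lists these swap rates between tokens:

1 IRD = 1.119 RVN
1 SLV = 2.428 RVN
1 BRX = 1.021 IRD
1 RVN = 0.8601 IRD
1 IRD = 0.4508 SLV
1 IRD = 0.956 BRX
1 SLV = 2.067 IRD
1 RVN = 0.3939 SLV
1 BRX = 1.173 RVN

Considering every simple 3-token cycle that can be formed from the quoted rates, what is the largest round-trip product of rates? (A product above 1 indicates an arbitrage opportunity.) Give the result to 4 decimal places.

0.9645

BRX→RVN→IRD→BRX: 1.173 × 0.8601 × 0.956 = 0.96451
IRD→SLV→RVN→IRD: 0.4508 × 2.428 × 0.8601 = 0.94142
IRD→RVN→SLV→IRD: 1.119 × 0.3939 × 2.067 = 0.91108
Maximum is BRX→RVN→IRD→BRX at 0.9645; no arbitrage — every cycle loses value.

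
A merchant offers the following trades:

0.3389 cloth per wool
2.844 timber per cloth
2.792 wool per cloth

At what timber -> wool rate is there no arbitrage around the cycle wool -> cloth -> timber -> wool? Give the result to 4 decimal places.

Known legs of the cycle: 0.3389 × 2.844 = 0.9638316
For no arbitrage the full-cycle product must be 1, so the missing rate is 1 / 0.9638316 ≈ 1.037526.

1.0375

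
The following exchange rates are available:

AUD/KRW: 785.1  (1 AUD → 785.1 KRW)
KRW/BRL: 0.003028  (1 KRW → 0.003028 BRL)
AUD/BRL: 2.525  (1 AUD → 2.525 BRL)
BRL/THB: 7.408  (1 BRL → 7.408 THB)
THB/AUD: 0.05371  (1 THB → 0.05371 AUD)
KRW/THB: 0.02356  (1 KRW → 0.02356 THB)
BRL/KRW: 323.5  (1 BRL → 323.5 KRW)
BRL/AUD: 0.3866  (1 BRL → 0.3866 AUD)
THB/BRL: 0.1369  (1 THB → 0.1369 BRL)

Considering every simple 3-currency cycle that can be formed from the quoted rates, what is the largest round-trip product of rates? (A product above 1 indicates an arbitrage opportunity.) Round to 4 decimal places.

THB→BRL→KRW→THB: 0.1369 × 323.5 × 0.02356 = 1.04341
AUD→BRL→THB→AUD: 2.525 × 7.408 × 0.05371 = 1.00466
AUD→KRW→THB→AUD: 785.1 × 0.02356 × 0.05371 = 0.99347
AUD→KRW→BRL→AUD: 785.1 × 0.003028 × 0.3866 = 0.91906
Maximum is THB→BRL→KRW→THB at 1.0434; arbitrage exists.

1.0434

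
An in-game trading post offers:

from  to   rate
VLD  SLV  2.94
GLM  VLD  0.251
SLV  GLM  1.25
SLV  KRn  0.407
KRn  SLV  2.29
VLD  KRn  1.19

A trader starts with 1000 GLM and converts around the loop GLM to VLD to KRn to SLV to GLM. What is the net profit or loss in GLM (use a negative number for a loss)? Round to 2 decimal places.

1000 GLM × 0.251 = 251 VLD
251 VLD × 1.19 = 298.69 KRn
298.69 KRn × 2.29 = 684.0001 SLV
684.0001 SLV × 1.25 = 855.000125 GLM
Net change: 855.000125 − 1000 = -144.999875 GLM

-145.00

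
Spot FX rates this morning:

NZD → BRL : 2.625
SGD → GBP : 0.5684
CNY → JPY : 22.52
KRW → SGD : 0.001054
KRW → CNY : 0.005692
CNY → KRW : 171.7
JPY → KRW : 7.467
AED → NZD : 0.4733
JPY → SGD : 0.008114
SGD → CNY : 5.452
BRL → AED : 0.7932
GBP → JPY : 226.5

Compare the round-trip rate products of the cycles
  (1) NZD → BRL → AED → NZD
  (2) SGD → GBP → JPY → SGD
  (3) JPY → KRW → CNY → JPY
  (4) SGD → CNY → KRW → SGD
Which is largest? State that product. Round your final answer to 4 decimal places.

(1) 2.625 × 0.7932 × 0.4733 = 0.98548
(2) 0.5684 × 226.5 × 0.008114 = 1.04462
(3) 7.467 × 0.005692 × 22.52 = 0.95715
(4) 5.452 × 171.7 × 0.001054 = 0.98666
Highest is cycle (2) at 1.0446 (>1, arbitrage).

1.0446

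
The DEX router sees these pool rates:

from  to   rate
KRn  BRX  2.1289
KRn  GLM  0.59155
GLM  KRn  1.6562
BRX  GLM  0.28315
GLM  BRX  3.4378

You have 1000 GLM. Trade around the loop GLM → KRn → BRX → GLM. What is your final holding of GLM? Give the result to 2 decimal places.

998.35

1000 GLM × 1.6562 = 1656.2 KRn
1656.2 KRn × 2.1289 = 3525.88418 BRX
3525.88418 BRX × 0.28315 = 998.354105567 GLM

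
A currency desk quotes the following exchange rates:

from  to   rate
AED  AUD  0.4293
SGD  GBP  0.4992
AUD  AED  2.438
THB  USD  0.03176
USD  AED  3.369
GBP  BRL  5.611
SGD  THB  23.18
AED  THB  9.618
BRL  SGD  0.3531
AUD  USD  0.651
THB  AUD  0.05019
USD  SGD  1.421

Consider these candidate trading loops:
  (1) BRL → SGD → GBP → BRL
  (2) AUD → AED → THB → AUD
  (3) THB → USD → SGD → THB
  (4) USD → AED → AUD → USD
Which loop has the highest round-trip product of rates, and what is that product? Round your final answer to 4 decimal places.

(1) 0.3531 × 0.4992 × 5.611 = 0.98904
(2) 2.438 × 9.618 × 0.05019 = 1.17689
(3) 0.03176 × 1.421 × 23.18 = 1.04614
(4) 3.369 × 0.4293 × 0.651 = 0.94155
Highest is cycle (2) at 1.1769 (>1, arbitrage).

1.1769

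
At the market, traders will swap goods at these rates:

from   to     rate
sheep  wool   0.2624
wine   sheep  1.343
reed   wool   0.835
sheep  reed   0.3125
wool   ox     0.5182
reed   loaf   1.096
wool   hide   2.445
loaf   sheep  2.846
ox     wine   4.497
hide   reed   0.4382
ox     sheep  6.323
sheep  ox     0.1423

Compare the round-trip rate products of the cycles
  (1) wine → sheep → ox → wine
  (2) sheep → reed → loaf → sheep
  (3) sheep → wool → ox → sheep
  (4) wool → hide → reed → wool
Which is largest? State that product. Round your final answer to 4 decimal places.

0.9748

(1) 1.343 × 0.1423 × 4.497 = 0.85942
(2) 0.3125 × 1.096 × 2.846 = 0.97476
(3) 0.2624 × 0.5182 × 6.323 = 0.85977
(4) 2.445 × 0.4382 × 0.835 = 0.89462
Highest is cycle (2) at 0.9748 (≤1, no arbitrage).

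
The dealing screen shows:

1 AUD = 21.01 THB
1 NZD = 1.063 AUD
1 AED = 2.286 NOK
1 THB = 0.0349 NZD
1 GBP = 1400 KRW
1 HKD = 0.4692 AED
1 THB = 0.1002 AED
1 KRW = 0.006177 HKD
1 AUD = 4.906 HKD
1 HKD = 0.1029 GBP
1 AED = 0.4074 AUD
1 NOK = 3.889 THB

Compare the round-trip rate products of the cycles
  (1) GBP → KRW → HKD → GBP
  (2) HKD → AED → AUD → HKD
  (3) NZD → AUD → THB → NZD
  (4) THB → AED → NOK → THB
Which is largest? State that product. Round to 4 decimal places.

(1) 1400 × 0.006177 × 0.1029 = 0.88986
(2) 0.4692 × 0.4074 × 4.906 = 0.93779
(3) 1.063 × 21.01 × 0.0349 = 0.77944
(4) 0.1002 × 2.286 × 3.889 = 0.89080
Highest is cycle (2) at 0.9378 (≤1, no arbitrage).

0.9378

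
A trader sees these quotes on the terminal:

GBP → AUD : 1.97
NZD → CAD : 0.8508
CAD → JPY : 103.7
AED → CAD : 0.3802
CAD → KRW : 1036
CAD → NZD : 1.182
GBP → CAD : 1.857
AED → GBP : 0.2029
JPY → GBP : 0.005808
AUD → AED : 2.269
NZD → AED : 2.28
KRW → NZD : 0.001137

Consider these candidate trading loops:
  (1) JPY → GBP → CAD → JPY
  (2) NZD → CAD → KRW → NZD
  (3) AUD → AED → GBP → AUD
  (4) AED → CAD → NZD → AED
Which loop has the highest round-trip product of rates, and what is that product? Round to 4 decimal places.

1.1185

(1) 0.005808 × 1.857 × 103.7 = 1.11845
(2) 0.8508 × 1036 × 0.001137 = 1.00218
(3) 2.269 × 0.2029 × 1.97 = 0.90695
(4) 0.3802 × 1.182 × 2.28 = 1.02462
Highest is cycle (1) at 1.1185 (>1, arbitrage).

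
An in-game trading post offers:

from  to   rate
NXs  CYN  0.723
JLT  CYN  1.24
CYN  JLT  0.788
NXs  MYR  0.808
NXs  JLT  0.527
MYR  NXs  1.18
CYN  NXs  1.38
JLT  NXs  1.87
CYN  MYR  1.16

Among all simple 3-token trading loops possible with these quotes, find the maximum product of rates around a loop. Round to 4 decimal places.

JLT→NXs→CYN→JLT: 1.87 × 0.723 × 0.788 = 1.06538
NXs→CYN→MYR→NXs: 0.723 × 1.16 × 1.18 = 0.98964
JLT→CYN→NXs→JLT: 1.24 × 1.38 × 0.527 = 0.90180
Maximum is JLT→NXs→CYN→JLT at 1.0654; arbitrage exists.

1.0654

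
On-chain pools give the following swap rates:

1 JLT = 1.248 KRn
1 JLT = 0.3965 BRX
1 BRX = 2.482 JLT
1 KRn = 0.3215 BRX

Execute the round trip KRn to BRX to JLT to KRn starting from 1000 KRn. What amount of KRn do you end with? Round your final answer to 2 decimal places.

1000 KRn × 0.3215 = 321.5 BRX
321.5 BRX × 2.482 = 797.963 JLT
797.963 JLT × 1.248 = 995.857824 KRn

995.86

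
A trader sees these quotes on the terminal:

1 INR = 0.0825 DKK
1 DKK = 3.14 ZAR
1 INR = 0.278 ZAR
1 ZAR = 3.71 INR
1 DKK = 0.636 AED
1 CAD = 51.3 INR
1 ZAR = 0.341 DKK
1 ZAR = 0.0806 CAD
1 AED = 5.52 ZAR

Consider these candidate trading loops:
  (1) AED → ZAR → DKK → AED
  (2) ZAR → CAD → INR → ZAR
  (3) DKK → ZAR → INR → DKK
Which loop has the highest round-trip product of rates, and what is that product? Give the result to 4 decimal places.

1.1972

(1) 5.52 × 0.341 × 0.636 = 1.19716
(2) 0.0806 × 51.3 × 0.278 = 1.14947
(3) 3.14 × 3.71 × 0.0825 = 0.96108
Highest is cycle (1) at 1.1972 (>1, arbitrage).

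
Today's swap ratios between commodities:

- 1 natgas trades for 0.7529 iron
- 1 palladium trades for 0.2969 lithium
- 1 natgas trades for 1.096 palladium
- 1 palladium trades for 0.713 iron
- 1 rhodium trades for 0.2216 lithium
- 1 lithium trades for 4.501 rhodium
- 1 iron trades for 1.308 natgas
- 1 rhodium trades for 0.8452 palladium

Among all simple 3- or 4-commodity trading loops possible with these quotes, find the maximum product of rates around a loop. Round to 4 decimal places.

1.1295

rhodium→palladium→lithium→rhodium: 0.8452 × 0.2969 × 4.501 = 1.12948
iron→natgas→palladium→iron: 1.308 × 1.096 × 0.713 = 1.02213
Maximum is rhodium→palladium→lithium→rhodium at 1.1295; arbitrage exists.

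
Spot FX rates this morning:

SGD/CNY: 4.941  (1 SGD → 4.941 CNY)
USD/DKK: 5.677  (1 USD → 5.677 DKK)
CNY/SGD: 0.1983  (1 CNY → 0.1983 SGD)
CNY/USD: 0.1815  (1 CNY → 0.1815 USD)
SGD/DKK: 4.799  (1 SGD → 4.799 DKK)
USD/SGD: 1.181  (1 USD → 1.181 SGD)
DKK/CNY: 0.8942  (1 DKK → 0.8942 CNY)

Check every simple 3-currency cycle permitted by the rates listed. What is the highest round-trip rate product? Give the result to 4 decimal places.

CNY→USD→SGD→CNY: 0.1815 × 1.181 × 4.941 = 1.05911
CNY→USD→DKK→CNY: 0.1815 × 5.677 × 0.8942 = 0.92136
CNY→SGD→DKK→CNY: 0.1983 × 4.799 × 0.8942 = 0.85096
Maximum is CNY→USD→SGD→CNY at 1.0591; arbitrage exists.

1.0591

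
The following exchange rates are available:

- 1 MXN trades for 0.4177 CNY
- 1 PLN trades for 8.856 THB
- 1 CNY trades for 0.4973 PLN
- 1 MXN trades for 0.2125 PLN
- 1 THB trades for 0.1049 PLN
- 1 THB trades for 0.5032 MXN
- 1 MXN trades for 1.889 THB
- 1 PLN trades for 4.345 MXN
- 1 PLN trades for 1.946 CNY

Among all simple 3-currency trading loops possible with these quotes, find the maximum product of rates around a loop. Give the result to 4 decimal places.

0.9470

PLN→THB→MXN→PLN: 8.856 × 0.5032 × 0.2125 = 0.94697
PLN→MXN→CNY→PLN: 4.345 × 0.4177 × 0.4973 = 0.90255
PLN→MXN→THB→PLN: 4.345 × 1.889 × 0.1049 = 0.86099
Maximum is PLN→THB→MXN→PLN at 0.9470; no arbitrage — every cycle loses value.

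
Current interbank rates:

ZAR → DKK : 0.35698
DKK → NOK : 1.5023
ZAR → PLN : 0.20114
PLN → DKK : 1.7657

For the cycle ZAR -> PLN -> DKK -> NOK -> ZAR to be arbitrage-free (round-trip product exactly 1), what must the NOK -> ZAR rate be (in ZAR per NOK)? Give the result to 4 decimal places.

Known legs of the cycle: 0.20114 × 1.7657 × 1.5023 = 0.5335461986654
For no arbitrage the full-cycle product must be 1, so the missing rate is 1 / 0.5335461986654 ≈ 1.874252.

1.8743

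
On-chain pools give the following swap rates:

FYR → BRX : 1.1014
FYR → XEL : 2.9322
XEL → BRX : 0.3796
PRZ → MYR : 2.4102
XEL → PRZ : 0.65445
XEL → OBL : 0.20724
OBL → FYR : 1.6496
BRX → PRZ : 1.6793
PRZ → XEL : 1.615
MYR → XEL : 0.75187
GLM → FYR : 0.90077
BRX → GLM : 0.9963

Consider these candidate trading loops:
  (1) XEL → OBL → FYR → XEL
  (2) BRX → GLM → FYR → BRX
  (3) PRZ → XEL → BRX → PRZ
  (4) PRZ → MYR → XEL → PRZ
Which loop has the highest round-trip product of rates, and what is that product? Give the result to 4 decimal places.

1.1860

(1) 0.20724 × 1.6496 × 2.9322 = 1.00241
(2) 0.9963 × 0.90077 × 1.1014 = 0.98844
(3) 1.615 × 0.3796 × 1.6793 = 1.02950
(4) 2.4102 × 0.75187 × 0.65445 = 1.18597
Highest is cycle (4) at 1.1860 (>1, arbitrage).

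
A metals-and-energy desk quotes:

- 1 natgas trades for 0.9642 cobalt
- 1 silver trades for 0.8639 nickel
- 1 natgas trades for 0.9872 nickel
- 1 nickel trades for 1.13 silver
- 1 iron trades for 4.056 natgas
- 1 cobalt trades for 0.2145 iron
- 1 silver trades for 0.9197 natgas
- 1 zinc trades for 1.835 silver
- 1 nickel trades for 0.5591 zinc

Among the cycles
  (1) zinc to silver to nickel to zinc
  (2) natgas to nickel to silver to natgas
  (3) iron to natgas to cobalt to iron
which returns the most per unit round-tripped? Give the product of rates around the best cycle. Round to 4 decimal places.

1.0260

(1) 1.835 × 0.8639 × 0.5591 = 0.88632
(2) 0.9872 × 1.13 × 0.9197 = 1.02596
(3) 4.056 × 0.9642 × 0.2145 = 0.83887
Highest is cycle (2) at 1.0260 (>1, arbitrage).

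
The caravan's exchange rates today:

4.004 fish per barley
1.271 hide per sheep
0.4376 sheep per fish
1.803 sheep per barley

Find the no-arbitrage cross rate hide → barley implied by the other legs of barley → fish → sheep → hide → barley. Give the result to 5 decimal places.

Known legs of the cycle: 4.004 × 0.4376 × 1.271 = 2.2269831584
For no arbitrage the full-cycle product must be 1, so the missing rate is 1 / 2.2269831584 ≈ 0.4490380.

0.44904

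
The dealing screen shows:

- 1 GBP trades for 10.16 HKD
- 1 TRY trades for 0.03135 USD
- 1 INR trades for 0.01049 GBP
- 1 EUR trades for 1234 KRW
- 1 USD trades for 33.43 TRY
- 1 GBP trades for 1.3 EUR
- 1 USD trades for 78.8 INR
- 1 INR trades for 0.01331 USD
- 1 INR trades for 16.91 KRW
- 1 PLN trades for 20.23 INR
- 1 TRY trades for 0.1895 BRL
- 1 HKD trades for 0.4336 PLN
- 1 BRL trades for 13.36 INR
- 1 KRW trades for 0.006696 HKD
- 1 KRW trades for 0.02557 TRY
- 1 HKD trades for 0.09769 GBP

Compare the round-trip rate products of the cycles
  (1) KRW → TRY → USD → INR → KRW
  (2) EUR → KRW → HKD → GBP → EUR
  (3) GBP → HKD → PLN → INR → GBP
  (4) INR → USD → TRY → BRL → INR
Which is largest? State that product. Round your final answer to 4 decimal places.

1.1265

(1) 0.02557 × 0.03135 × 78.8 × 16.91 = 1.06816
(2) 1234 × 0.006696 × 0.09769 × 1.3 = 1.04936
(3) 10.16 × 0.4336 × 20.23 × 0.01049 = 0.93488
(4) 0.01331 × 33.43 × 0.1895 × 13.36 = 1.12650
Highest is cycle (4) at 1.1265 (>1, arbitrage).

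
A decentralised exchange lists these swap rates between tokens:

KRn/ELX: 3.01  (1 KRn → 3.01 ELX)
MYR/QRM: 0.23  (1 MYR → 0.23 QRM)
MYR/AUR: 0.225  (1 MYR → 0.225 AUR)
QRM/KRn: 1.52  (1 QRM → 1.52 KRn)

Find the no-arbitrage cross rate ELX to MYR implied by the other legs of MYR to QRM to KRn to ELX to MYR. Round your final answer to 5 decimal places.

Known legs of the cycle: 0.23 × 1.52 × 3.01 = 1.052296
For no arbitrage the full-cycle product must be 1, so the missing rate is 1 / 1.052296 ≈ 0.9503030.

0.95030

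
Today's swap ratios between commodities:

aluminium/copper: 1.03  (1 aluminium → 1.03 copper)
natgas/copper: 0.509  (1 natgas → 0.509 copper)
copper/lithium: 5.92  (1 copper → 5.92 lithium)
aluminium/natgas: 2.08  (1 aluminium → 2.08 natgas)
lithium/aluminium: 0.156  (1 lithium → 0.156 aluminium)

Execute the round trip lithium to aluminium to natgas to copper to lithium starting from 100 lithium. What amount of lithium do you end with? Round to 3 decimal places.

100 lithium × 0.156 = 15.6 aluminium
15.6 aluminium × 2.08 = 32.448 natgas
32.448 natgas × 0.509 = 16.516032 copper
16.516032 copper × 5.92 = 97.77490944 lithium

97.775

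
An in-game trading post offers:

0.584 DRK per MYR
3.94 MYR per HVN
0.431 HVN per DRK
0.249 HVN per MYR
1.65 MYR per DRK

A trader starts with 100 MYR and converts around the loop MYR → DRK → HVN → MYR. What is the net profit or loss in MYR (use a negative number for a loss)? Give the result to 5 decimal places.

100 MYR × 0.584 = 58.4 DRK
58.4 DRK × 0.431 = 25.1704 HVN
25.1704 HVN × 3.94 = 99.171376 MYR
Net change: 99.171376 − 100 = -0.828624 MYR

-0.82862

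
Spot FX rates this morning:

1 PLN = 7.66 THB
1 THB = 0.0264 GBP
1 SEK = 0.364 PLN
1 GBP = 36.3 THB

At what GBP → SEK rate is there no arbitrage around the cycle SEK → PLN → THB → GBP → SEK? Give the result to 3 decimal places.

13.585

Known legs of the cycle: 0.364 × 7.66 × 0.0264 = 0.073609536
For no arbitrage the full-cycle product must be 1, so the missing rate is 1 / 0.073609536 ≈ 13.58520.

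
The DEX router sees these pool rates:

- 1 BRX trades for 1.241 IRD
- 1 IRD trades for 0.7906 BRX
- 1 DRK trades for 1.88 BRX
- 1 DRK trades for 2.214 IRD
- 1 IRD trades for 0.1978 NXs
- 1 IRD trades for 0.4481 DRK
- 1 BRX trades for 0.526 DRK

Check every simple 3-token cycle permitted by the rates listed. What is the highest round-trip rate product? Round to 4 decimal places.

DRK→BRX→IRD→DRK: 1.88 × 1.241 × 0.4481 = 1.04545
DRK→IRD→BRX→DRK: 2.214 × 0.7906 × 0.526 = 0.92070
Maximum is DRK→BRX→IRD→DRK at 1.0455; arbitrage exists.

1.0455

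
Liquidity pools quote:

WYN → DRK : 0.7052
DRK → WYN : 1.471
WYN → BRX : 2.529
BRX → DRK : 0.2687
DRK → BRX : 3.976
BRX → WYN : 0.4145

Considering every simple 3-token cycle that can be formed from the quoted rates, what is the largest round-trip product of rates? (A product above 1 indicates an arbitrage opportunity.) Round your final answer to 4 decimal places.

DRK→BRX→WYN→DRK: 3.976 × 0.4145 × 0.7052 = 1.16221
DRK→WYN→BRX→DRK: 1.471 × 2.529 × 0.2687 = 0.99961
Maximum is DRK→BRX→WYN→DRK at 1.1622; arbitrage exists.

1.1622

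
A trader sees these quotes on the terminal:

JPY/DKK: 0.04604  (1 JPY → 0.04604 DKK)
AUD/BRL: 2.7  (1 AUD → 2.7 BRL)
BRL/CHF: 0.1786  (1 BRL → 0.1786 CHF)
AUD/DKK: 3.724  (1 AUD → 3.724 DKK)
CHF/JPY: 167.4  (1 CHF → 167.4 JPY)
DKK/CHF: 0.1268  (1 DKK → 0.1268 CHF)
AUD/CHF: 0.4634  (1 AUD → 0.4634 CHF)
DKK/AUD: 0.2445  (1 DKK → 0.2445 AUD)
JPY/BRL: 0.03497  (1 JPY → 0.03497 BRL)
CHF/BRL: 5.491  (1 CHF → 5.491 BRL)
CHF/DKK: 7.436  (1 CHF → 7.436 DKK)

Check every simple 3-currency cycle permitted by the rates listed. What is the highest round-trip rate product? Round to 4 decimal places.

CHF→JPY→BRL→CHF: 167.4 × 0.03497 × 0.1786 = 1.04552
DKK→CHF→JPY→DKK: 0.1268 × 167.4 × 0.04604 = 0.97726
AUD→CHF→DKK→AUD: 0.4634 × 7.436 × 0.2445 = 0.84251
Maximum is CHF→JPY→BRL→CHF at 1.0455; arbitrage exists.

1.0455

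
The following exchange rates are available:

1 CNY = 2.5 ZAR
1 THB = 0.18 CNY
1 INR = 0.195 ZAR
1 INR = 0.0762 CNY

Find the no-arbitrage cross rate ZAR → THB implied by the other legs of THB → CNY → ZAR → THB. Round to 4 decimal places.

2.2222

Known legs of the cycle: 0.18 × 2.5 = 0.45
For no arbitrage the full-cycle product must be 1, so the missing rate is 1 / 0.45 ≈ 2.222222.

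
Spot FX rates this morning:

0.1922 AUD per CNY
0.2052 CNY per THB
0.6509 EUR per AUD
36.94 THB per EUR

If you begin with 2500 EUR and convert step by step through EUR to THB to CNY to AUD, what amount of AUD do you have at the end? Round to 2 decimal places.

2500 EUR × 36.94 = 92350 THB
92350 THB × 0.2052 = 18950.22 CNY
18950.22 CNY × 0.1922 = 3642.232284 AUD

3642.23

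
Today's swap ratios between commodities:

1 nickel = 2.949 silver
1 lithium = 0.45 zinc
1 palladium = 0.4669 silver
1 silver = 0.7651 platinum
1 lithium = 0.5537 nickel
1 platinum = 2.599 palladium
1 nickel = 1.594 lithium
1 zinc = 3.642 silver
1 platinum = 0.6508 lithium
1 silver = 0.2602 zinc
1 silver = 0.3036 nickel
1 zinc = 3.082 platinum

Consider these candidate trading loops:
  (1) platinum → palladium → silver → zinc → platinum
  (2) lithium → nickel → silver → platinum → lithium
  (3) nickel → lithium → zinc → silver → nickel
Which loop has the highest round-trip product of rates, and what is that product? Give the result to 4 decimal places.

(1) 2.599 × 0.4669 × 0.2602 × 3.082 = 0.97313
(2) 0.5537 × 2.949 × 0.7651 × 0.6508 = 0.81305
(3) 1.594 × 0.45 × 3.642 × 0.3036 = 0.79313
Highest is cycle (1) at 0.9731 (≤1, no arbitrage).

0.9731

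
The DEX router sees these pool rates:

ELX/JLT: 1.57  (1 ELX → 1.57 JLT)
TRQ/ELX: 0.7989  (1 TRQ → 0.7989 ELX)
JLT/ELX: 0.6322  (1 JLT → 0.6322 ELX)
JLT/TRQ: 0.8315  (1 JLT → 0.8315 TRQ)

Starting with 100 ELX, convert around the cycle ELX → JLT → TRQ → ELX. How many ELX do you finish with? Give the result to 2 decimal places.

100 ELX × 1.57 = 157 JLT
157 JLT × 0.8315 = 130.5455 TRQ
130.5455 TRQ × 0.7989 = 104.29279995 ELX

104.29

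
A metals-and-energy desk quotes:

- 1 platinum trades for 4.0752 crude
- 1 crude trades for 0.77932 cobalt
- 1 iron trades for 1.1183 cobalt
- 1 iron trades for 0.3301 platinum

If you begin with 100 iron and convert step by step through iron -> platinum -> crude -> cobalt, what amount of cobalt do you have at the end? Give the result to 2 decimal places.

104.84

100 iron × 0.3301 = 33.01 platinum
33.01 platinum × 4.0752 = 134.522352 crude
134.522352 crude × 0.77932 = 104.83595936064 cobalt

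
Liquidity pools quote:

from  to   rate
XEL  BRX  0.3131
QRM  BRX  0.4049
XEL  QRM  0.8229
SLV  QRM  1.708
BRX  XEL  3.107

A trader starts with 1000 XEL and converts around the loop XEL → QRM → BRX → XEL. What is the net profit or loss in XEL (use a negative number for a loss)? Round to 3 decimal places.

1000 XEL × 0.8229 = 822.9 QRM
822.9 QRM × 0.4049 = 333.19221 BRX
333.19221 BRX × 3.107 = 1035.22819647 XEL
Net change: 1035.22819647 − 1000 = 35.22819647 XEL

35.228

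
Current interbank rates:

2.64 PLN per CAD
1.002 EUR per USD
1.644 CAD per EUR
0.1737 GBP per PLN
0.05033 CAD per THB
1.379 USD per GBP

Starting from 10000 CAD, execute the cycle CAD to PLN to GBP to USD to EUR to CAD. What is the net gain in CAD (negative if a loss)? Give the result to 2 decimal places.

10000 CAD × 2.64 = 26400 PLN
26400 PLN × 0.1737 = 4585.68 GBP
4585.68 GBP × 1.379 = 6323.65272 USD
6323.65272 USD × 1.002 = 6336.30002544 EUR
6336.30002544 EUR × 1.644 = 10416.87724182336 CAD
Net change: 10416.87724182336 − 10000 = 416.87724182336 CAD

416.88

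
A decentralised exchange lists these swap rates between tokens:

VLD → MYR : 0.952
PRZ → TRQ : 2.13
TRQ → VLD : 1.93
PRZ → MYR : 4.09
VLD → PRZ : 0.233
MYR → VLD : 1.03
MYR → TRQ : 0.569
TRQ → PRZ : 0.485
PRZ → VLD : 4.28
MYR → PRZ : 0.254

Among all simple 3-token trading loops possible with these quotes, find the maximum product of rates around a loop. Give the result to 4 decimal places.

1.1287

MYR→TRQ→PRZ→MYR: 0.569 × 0.485 × 4.09 = 1.12870
MYR→TRQ→VLD→MYR: 0.569 × 1.93 × 0.952 = 1.04546
MYR→PRZ→VLD→MYR: 0.254 × 4.28 × 0.952 = 1.03494
MYR→VLD→PRZ→MYR: 1.03 × 0.233 × 4.09 = 0.98156
TRQ→VLD→PRZ→TRQ: 1.93 × 0.233 × 2.13 = 0.95784
Maximum is MYR→TRQ→PRZ→MYR at 1.1287; arbitrage exists.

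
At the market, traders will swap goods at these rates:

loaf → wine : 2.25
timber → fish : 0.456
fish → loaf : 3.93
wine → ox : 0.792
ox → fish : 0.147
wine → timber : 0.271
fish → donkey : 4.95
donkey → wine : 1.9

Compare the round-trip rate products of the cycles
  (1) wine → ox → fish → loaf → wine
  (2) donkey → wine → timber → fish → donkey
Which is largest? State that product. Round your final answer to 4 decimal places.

1.1622

(1) 0.792 × 0.147 × 3.93 × 2.25 = 1.02948
(2) 1.9 × 0.271 × 0.456 × 4.95 = 1.16223
Highest is cycle (2) at 1.1622 (>1, arbitrage).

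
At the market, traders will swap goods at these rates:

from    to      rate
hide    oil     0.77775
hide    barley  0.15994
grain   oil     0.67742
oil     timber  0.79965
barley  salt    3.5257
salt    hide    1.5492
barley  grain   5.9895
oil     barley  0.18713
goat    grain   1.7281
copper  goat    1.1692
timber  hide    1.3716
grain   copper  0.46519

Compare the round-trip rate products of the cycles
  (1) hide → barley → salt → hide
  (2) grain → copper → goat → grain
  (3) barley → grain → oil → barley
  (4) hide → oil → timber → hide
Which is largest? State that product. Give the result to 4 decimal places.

0.9399

(1) 0.15994 × 3.5257 × 1.5492 = 0.87359
(2) 0.46519 × 1.1692 × 1.7281 = 0.93991
(3) 5.9895 × 0.67742 × 0.18713 = 0.75926
(4) 0.77775 × 0.79965 × 1.3716 = 0.85304
Highest is cycle (2) at 0.9399 (≤1, no arbitrage).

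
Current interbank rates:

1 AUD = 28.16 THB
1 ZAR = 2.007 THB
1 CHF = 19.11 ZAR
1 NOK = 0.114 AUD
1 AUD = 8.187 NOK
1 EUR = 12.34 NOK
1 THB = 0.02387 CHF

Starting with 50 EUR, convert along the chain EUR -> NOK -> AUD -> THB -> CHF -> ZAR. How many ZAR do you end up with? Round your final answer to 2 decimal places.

50 EUR × 12.34 = 617 NOK
617 NOK × 0.114 = 70.338 AUD
70.338 AUD × 28.16 = 1980.71808 THB
1980.71808 THB × 0.02387 = 47.2797405696 CHF
47.2797405696 CHF × 19.11 = 903.515842285056 ZAR

903.52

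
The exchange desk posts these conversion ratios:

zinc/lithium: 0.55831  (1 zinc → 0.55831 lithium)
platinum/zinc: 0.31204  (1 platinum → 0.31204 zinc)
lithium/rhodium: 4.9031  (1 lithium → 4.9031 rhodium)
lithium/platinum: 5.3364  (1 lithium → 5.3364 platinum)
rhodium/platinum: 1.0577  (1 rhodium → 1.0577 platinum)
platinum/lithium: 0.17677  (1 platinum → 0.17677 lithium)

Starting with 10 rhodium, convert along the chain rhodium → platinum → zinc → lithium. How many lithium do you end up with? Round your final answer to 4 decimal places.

1.8427

10 rhodium × 1.0577 = 10.577 platinum
10.577 platinum × 0.31204 = 3.30044708 zinc
3.30044708 zinc × 0.55831 = 1.8426726092348 lithium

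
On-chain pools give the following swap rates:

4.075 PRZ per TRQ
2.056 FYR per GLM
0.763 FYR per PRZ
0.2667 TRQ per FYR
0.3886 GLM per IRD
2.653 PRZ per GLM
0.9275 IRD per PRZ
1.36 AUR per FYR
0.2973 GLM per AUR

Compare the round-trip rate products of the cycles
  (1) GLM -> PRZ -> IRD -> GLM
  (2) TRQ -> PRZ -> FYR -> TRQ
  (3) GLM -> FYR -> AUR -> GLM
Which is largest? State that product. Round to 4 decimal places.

(1) 2.653 × 0.9275 × 0.3886 = 0.95621
(2) 4.075 × 0.763 × 0.2667 = 0.82923
(3) 2.056 × 1.36 × 0.2973 = 0.83130
Highest is cycle (1) at 0.9562 (≤1, no arbitrage).

0.9562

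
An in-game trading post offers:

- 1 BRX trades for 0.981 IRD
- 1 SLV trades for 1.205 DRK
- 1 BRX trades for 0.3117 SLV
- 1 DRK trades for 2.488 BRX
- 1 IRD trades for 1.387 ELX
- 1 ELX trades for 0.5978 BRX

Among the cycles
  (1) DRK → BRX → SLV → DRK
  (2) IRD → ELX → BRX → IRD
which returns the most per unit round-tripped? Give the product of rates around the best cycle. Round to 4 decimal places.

0.9345

(1) 2.488 × 0.3117 × 1.205 = 0.93449
(2) 1.387 × 0.5978 × 0.981 = 0.81339
Highest is cycle (1) at 0.9345 (≤1, no arbitrage).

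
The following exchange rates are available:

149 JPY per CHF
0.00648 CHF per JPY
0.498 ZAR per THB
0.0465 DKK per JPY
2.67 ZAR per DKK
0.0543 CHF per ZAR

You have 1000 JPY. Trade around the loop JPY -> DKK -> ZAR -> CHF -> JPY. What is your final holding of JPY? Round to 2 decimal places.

1000 JPY × 0.0465 = 46.5 DKK
46.5 DKK × 2.67 = 124.155 ZAR
124.155 ZAR × 0.0543 = 6.7416165 CHF
6.7416165 CHF × 149 = 1004.5008585 JPY

1004.50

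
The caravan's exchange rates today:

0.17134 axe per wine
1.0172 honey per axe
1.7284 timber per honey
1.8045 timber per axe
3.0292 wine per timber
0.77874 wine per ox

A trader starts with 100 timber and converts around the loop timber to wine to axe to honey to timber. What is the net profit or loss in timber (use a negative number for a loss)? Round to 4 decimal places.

100 timber × 3.0292 = 302.92 wine
302.92 wine × 0.17134 = 51.9023128 axe
51.9023128 axe × 1.0172 = 52.79503258016 honey
52.79503258016 honey × 1.7284 = 91.250934311548544 timber
Net change: 91.250934311548544 − 100 = -8.749065688451456 timber

-8.7491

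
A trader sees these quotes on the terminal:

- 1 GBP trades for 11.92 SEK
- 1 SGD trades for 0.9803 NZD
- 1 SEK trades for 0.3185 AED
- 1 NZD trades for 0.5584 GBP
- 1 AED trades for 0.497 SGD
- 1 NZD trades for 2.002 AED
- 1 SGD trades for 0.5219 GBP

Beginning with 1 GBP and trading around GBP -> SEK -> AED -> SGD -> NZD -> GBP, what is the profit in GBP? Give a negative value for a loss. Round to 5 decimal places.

0.03287

1 GBP × 11.92 = 11.92 SEK
11.92 SEK × 0.3185 = 3.79652 AED
3.79652 AED × 0.497 = 1.88687044 SGD
1.88687044 SGD × 0.9803 = 1.849699092332 NZD
1.849699092332 NZD × 0.5584 = 1.0328719731581888 GBP
Net change: 1.0328719731581888 − 1 = 0.0328719731581888 GBP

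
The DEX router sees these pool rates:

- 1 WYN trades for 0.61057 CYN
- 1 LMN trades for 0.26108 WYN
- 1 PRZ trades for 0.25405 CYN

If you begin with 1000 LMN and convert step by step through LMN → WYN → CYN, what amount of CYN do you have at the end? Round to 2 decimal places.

159.41

1000 LMN × 0.26108 = 261.08 WYN
261.08 WYN × 0.61057 = 159.4076156 CYN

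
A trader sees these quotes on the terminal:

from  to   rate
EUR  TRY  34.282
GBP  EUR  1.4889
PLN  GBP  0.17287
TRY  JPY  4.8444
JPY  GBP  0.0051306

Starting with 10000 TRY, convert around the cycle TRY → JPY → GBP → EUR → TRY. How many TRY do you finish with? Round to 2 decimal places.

10000 TRY × 4.8444 = 48444 JPY
48444 JPY × 0.0051306 = 248.5467864 GBP
248.5467864 GBP × 1.4889 = 370.06131027096 EUR
370.06131027096 EUR × 34.282 = 12686.44183870905072 TRY

12686.44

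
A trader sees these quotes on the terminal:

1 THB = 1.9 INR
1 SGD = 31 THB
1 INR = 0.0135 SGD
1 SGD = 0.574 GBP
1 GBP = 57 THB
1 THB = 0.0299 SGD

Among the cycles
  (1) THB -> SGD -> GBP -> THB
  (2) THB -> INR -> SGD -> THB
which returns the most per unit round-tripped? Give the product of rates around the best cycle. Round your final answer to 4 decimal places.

(1) 0.0299 × 0.574 × 57 = 0.97827
(2) 1.9 × 0.0135 × 31 = 0.79515
Highest is cycle (1) at 0.9783 (≤1, no arbitrage).

0.9783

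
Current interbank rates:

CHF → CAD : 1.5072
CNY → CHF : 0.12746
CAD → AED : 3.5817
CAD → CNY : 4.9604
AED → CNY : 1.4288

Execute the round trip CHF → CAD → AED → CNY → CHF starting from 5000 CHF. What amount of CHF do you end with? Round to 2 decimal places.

4915.59

5000 CHF × 1.5072 = 7536 CAD
7536 CAD × 3.5817 = 26991.6912 AED
26991.6912 AED × 1.4288 = 38565.72838656 CNY
38565.72838656 CNY × 0.12746 = 4915.5877401509376 CHF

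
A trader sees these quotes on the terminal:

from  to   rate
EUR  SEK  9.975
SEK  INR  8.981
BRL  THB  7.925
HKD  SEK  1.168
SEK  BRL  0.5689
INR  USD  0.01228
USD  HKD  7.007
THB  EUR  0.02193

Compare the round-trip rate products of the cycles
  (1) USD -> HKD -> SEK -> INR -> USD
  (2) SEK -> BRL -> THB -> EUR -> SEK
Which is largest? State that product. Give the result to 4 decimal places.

(1) 7.007 × 1.168 × 8.981 × 0.01228 = 0.90261
(2) 0.5689 × 7.925 × 0.02193 × 9.975 = 0.98625
Highest is cycle (2) at 0.9862 (≤1, no arbitrage).

0.9862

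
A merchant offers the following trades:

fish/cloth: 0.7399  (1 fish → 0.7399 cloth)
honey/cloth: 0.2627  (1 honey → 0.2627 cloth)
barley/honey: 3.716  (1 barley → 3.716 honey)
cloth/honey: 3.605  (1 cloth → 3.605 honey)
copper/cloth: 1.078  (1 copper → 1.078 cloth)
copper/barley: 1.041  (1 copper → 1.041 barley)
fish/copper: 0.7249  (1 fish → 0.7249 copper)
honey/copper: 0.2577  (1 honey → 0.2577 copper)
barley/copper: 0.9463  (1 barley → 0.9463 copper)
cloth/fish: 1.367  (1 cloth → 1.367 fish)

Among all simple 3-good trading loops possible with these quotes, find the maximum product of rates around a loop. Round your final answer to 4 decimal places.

1.0682

copper→cloth→fish→copper: 1.078 × 1.367 × 0.7249 = 1.06823
copper→cloth→honey→copper: 1.078 × 3.605 × 0.2577 = 1.00147
copper→barley→honey→copper: 1.041 × 3.716 × 0.2577 = 0.99688
Maximum is copper→cloth→fish→copper at 1.0682; arbitrage exists.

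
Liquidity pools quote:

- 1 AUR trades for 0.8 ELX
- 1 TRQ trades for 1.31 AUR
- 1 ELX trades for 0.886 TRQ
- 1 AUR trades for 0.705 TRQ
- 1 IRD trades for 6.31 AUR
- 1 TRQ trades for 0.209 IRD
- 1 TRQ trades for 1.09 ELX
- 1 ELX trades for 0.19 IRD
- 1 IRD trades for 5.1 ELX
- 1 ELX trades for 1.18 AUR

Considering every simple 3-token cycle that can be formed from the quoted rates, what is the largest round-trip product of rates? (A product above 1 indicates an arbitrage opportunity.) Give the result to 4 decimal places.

0.9591

ELX→IRD→AUR→ELX: 0.19 × 6.31 × 0.8 = 0.95912
ELX→TRQ→IRD→ELX: 0.886 × 0.209 × 5.1 = 0.94439
IRD→AUR→TRQ→IRD: 6.31 × 0.705 × 0.209 = 0.92975
ELX→TRQ→AUR→ELX: 0.886 × 1.31 × 0.8 = 0.92853
ELX→AUR→TRQ→ELX: 1.18 × 0.705 × 1.09 = 0.90677
Maximum is ELX→IRD→AUR→ELX at 0.9591; no arbitrage — every cycle loses value.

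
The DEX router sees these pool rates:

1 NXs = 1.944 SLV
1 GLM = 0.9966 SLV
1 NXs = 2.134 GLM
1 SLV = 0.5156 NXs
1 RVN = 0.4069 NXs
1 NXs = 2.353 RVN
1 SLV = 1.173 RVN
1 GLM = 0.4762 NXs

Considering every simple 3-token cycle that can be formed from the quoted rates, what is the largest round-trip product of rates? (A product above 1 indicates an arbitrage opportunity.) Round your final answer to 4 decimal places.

1.0965

GLM→SLV→NXs→GLM: 0.9966 × 0.5156 × 2.134 = 1.09655
NXs→SLV→RVN→NXs: 1.944 × 1.173 × 0.4069 = 0.92786
Maximum is GLM→SLV→NXs→GLM at 1.0965; arbitrage exists.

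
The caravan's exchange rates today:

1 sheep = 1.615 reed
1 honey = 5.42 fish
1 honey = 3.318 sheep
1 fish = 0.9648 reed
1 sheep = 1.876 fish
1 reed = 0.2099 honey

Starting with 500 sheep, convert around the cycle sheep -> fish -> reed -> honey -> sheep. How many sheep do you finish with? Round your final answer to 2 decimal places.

500 sheep × 1.876 = 938 fish
938 fish × 0.9648 = 904.9824 reed
904.9824 reed × 0.2099 = 189.95580576 honey
189.95580576 honey × 3.318 = 630.27336351168 sheep

630.27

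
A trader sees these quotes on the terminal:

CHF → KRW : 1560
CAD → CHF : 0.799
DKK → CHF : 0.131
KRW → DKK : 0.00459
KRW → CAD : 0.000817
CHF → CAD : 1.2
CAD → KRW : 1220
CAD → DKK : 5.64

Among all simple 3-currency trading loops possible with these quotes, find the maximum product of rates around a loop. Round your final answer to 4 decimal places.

CHF→KRW→CAD→CHF: 1560 × 0.000817 × 0.799 = 1.01834
CHF→KRW→DKK→CHF: 1560 × 0.00459 × 0.131 = 0.93801
CHF→CAD→DKK→CHF: 1.2 × 5.64 × 0.131 = 0.88661
Maximum is CHF→KRW→CAD→CHF at 1.0183; arbitrage exists.

1.0183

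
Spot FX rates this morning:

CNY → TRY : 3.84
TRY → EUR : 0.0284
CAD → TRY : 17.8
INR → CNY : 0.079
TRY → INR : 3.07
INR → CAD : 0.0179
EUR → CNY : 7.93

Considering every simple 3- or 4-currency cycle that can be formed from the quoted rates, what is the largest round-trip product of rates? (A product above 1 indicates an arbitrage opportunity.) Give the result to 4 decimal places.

0.9782

TRY→INR→CAD→TRY: 3.07 × 0.0179 × 17.8 = 0.97816
TRY→INR→CNY→TRY: 3.07 × 0.079 × 3.84 = 0.93132
TRY→EUR→CNY→TRY: 0.0284 × 7.93 × 3.84 = 0.86481
Maximum is TRY→INR→CAD→TRY at 0.9782; no arbitrage — every cycle loses value.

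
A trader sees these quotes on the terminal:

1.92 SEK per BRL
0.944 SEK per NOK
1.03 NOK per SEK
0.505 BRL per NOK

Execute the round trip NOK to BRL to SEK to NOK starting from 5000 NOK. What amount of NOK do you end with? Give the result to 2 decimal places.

4993.44

5000 NOK × 0.505 = 2525 BRL
2525 BRL × 1.92 = 4848 SEK
4848 SEK × 1.03 = 4993.44 NOK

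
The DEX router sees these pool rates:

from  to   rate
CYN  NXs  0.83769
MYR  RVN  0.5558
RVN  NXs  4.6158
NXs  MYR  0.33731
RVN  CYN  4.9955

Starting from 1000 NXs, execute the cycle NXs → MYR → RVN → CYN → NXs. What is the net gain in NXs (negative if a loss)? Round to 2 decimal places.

-215.47

1000 NXs × 0.33731 = 337.31 MYR
337.31 MYR × 0.5558 = 187.476898 RVN
187.476898 RVN × 4.9955 = 936.540843959 CYN
936.540843959 CYN × 0.83769 = 784.53089957601471 NXs
Net change: 784.53089957601471 − 1000 = -215.46910042398529 NXs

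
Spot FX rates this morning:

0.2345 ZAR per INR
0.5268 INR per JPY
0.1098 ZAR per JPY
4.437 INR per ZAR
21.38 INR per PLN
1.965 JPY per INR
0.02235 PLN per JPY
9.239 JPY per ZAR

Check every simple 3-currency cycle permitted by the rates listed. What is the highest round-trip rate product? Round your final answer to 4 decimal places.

1.1413

JPY→INR→ZAR→JPY: 0.5268 × 0.2345 × 9.239 = 1.14134
JPY→ZAR→INR→JPY: 0.1098 × 4.437 × 1.965 = 0.95731
JPY→PLN→INR→JPY: 0.02235 × 21.38 × 1.965 = 0.93896
Maximum is JPY→INR→ZAR→JPY at 1.1413; arbitrage exists.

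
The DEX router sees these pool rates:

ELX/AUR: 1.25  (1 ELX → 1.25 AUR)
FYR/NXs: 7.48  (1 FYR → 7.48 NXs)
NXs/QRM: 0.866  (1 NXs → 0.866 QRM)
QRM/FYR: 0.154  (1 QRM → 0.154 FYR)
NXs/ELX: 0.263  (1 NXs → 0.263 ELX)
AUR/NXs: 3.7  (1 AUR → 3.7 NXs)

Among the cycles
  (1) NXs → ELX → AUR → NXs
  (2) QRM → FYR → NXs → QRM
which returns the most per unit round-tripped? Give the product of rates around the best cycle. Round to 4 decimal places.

(1) 0.263 × 1.25 × 3.7 = 1.21638
(2) 0.154 × 7.48 × 0.866 = 0.99756
Highest is cycle (1) at 1.2164 (>1, arbitrage).

1.2164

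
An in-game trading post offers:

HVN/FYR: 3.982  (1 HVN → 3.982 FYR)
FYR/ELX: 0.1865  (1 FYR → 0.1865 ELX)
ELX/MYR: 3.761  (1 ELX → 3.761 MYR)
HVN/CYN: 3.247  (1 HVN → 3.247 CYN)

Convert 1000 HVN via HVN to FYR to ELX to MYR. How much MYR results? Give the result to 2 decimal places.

2793.08

1000 HVN × 3.982 = 3982 FYR
3982 FYR × 0.1865 = 742.643 ELX
742.643 ELX × 3.761 = 2793.080323 MYR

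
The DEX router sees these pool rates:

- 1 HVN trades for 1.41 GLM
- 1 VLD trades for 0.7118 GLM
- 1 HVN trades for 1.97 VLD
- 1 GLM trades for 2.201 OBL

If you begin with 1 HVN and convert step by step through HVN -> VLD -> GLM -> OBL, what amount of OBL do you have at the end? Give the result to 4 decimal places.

1 HVN × 1.97 = 1.97 VLD
1.97 VLD × 0.7118 = 1.402246 GLM
1.402246 GLM × 2.201 = 3.086343446 OBL

3.0863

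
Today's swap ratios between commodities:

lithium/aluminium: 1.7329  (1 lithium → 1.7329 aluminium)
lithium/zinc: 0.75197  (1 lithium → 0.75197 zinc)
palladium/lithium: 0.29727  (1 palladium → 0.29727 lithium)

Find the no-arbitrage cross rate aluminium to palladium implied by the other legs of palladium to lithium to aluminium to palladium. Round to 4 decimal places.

1.9412

Known legs of the cycle: 0.29727 × 1.7329 = 0.515139183
For no arbitrage the full-cycle product must be 1, so the missing rate is 1 / 0.515139183 ≈ 1.941223.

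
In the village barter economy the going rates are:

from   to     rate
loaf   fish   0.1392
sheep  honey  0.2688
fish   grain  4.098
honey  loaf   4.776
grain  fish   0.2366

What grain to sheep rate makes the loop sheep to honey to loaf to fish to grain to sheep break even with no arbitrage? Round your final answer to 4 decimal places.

1.3655

Known legs of the cycle: 0.2688 × 4.776 × 0.1392 × 4.098 = 0.73232653713408
For no arbitrage the full-cycle product must be 1, so the missing rate is 1 / 0.73232653713408 ≈ 1.365511.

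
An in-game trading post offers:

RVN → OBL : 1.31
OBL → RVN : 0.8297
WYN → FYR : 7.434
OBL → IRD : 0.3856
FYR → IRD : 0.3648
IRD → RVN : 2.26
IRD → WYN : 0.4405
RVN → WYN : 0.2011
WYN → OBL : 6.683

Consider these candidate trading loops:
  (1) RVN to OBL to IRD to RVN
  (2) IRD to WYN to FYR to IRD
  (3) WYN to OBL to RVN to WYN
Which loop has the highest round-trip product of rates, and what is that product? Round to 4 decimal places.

(1) 1.31 × 0.3856 × 2.26 = 1.14161
(2) 0.4405 × 7.434 × 0.3648 = 1.19460
(3) 6.683 × 0.8297 × 0.2011 = 1.11508
Highest is cycle (2) at 1.1946 (>1, arbitrage).

1.1946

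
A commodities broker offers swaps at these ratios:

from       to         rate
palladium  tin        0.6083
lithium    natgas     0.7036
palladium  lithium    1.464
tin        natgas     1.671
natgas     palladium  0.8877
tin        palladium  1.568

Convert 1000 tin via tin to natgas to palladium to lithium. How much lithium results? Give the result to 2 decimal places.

1000 tin × 1.671 = 1671 natgas
1671 natgas × 0.8877 = 1483.3467 palladium
1483.3467 palladium × 1.464 = 2171.6195688 lithium

2171.62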